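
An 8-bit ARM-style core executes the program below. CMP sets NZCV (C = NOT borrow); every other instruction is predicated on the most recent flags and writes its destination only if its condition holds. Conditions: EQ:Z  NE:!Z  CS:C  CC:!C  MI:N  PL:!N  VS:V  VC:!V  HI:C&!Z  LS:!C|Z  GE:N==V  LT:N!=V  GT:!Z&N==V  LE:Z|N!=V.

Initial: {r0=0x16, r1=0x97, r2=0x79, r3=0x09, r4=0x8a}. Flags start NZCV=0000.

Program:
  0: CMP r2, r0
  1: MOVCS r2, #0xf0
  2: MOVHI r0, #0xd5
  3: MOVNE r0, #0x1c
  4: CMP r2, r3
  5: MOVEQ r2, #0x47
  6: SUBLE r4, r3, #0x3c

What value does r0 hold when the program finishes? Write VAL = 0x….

[0] flags=0010 → (cmp)
[1] flags=0010 CS?T → r2=0xf0
[2] flags=0010 HI?T → r0=0xd5
[3] flags=0010 NE?T → r0=0x1c
[4] flags=1010 → (cmp)
[5] flags=1010 EQ?F → skip
[6] flags=1010 LE?T → r4=0xcd

VAL = 0x1c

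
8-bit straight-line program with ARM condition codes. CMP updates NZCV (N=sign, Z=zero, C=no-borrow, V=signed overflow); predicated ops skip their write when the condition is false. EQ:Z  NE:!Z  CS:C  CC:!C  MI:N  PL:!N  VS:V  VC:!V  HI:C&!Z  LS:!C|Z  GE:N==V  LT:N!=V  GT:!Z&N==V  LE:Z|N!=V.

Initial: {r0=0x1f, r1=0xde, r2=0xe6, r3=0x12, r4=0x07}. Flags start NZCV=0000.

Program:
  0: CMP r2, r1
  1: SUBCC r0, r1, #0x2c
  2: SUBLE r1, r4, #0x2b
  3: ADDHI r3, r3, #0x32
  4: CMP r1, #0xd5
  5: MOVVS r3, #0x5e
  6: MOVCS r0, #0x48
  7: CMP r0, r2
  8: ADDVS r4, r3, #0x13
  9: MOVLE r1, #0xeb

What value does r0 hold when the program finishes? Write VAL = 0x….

[0] flags=0010 → (cmp)
[1] flags=0010 CC?F → skip
[2] flags=0010 LE?F → skip
[3] flags=0010 HI?T → r3=0x44
[4] flags=0010 → (cmp)
[5] flags=0010 VS?F → skip
[6] flags=0010 CS?T → r0=0x48
[7] flags=0000 → (cmp)
[8] flags=0000 VS?F → skip
[9] flags=0000 LE?F → skip

VAL = 0x48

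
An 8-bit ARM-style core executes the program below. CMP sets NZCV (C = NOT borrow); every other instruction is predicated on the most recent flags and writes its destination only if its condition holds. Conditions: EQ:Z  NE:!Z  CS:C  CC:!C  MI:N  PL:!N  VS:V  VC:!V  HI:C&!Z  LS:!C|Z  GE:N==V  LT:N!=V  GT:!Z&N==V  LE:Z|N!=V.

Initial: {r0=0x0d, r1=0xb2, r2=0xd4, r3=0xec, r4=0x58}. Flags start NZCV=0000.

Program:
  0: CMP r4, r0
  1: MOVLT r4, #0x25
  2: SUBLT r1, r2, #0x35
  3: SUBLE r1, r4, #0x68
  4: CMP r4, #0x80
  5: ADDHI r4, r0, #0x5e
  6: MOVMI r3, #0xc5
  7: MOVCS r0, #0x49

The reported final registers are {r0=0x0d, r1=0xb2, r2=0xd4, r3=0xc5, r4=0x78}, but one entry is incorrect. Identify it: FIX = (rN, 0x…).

0: ✓ CMP  NZCV=0010
1: · MOVLT
2: · SUBLT
3: · SUBLE
4: ✓ CMP  NZCV=1001
5: · ADDHI
6: ✓ MOVMI  r3←0xc5
7: · MOVCS

FIX = (r4, 0x58)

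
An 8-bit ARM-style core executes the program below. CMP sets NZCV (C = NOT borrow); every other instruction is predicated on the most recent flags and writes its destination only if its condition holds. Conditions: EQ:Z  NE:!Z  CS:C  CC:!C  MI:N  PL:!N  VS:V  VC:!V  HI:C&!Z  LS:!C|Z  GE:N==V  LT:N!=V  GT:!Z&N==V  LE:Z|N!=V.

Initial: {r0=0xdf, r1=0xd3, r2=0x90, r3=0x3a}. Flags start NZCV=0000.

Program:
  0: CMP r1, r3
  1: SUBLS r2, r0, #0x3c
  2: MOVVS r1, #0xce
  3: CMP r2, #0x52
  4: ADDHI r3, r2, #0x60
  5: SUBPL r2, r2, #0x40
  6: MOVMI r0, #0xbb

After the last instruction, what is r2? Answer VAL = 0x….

0: ✓ CMP  NZCV=1010
1: · SUBLS
2: · MOVVS
3: ✓ CMP  NZCV=0011
4: ✓ ADDHI  r3←0xf0
5: ✓ SUBPL  r2←0x50
6: · MOVMI

VAL = 0x50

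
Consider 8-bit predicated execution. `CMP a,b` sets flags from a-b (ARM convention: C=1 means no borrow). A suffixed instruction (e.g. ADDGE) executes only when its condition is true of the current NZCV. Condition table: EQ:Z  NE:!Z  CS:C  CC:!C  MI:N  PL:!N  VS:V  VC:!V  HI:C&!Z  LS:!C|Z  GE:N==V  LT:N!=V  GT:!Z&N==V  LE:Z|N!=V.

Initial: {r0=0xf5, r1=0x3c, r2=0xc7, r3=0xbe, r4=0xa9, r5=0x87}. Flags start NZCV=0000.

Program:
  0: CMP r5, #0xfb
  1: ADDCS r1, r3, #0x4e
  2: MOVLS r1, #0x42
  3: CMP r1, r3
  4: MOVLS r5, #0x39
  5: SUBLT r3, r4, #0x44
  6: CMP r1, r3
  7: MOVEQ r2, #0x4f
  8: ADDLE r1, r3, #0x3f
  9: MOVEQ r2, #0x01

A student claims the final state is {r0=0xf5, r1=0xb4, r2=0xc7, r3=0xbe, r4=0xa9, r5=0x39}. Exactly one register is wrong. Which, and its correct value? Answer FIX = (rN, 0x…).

[0] flags=1000 → (cmp)
[1] flags=1000 CS?F → skip
[2] flags=1000 LS?T → r1=0x42
[3] flags=1001 → (cmp)
[4] flags=1001 LS?T → r5=0x39
[5] flags=1001 LT?F → skip
[6] flags=1001 → (cmp)
[7] flags=1001 EQ?F → skip
[8] flags=1001 LE?F → skip
[9] flags=1001 EQ?F → skip

FIX = (r1, 0x42)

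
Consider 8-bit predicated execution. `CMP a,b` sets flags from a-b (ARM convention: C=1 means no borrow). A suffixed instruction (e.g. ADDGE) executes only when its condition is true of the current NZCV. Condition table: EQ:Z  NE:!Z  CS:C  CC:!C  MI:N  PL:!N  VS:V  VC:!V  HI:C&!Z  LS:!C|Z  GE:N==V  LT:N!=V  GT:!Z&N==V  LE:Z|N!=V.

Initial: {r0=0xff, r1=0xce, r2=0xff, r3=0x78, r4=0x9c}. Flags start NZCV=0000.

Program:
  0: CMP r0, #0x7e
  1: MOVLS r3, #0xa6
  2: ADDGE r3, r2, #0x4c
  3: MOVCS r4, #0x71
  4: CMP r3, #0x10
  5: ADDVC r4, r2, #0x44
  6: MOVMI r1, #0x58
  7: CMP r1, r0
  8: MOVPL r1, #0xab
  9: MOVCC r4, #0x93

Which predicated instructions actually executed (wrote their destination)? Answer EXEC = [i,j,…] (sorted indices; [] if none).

EXEC = [3,5,9]

0: ✓ CMP  NZCV=1010
1: · MOVLS
2: · ADDGE
3: ✓ MOVCS  r4←0x71
4: ✓ CMP  NZCV=0010
5: ✓ ADDVC  r4←0x43
6: · MOVMI
7: ✓ CMP  NZCV=1000
8: · MOVPL
9: ✓ MOVCC  r4←0x93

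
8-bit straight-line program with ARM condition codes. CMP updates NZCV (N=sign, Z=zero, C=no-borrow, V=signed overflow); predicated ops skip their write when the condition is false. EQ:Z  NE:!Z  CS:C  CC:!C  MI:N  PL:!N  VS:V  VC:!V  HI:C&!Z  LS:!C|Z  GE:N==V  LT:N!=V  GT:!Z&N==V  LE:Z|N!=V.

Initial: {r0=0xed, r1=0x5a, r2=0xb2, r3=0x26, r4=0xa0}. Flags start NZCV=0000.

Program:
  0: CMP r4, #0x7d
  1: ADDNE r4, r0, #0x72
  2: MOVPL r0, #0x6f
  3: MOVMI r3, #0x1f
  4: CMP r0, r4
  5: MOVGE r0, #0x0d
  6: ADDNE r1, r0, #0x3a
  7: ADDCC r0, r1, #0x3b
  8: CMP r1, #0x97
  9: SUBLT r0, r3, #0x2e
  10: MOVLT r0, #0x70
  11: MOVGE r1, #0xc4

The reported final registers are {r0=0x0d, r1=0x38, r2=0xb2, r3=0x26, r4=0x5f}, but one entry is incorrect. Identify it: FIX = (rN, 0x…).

[0] flags=0011 → (cmp)
[1] flags=0011 NE?T → r4=0x5f
[2] flags=0011 PL?T → r0=0x6f
[3] flags=0011 MI?F → skip
[4] flags=0010 → (cmp)
[5] flags=0010 GE?T → r0=0x0d
[6] flags=0010 NE?T → r1=0x47
[7] flags=0010 CC?F → skip
[8] flags=1001 → (cmp)
[9] flags=1001 LT?F → skip
[10] flags=1001 LT?F → skip
[11] flags=1001 GE?T → r1=0xc4

FIX = (r1, 0xc4)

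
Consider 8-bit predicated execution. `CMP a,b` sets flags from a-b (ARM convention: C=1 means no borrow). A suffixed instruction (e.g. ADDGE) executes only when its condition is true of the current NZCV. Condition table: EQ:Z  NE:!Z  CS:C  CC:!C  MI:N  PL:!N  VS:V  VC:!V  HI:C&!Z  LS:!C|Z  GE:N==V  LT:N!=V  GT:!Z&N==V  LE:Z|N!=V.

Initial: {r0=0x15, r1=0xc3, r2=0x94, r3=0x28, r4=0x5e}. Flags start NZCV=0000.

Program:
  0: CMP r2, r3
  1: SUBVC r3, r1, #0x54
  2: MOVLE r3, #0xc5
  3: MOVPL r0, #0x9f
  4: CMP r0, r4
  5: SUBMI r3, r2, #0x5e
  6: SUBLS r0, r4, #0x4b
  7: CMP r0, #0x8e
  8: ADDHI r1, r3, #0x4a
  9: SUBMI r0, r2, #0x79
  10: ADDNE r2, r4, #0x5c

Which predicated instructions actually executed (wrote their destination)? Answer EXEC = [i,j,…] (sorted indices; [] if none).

EXEC = [2,3,8,10]

0: ✓ CMP  NZCV=0011
1: · SUBVC
2: ✓ MOVLE  r3←0xc5
3: ✓ MOVPL  r0←0x9f
4: ✓ CMP  NZCV=0011
5: · SUBMI
6: · SUBLS
7: ✓ CMP  NZCV=0010
8: ✓ ADDHI  r1←0x0f
9: · SUBMI
10: ✓ ADDNE  r2←0xba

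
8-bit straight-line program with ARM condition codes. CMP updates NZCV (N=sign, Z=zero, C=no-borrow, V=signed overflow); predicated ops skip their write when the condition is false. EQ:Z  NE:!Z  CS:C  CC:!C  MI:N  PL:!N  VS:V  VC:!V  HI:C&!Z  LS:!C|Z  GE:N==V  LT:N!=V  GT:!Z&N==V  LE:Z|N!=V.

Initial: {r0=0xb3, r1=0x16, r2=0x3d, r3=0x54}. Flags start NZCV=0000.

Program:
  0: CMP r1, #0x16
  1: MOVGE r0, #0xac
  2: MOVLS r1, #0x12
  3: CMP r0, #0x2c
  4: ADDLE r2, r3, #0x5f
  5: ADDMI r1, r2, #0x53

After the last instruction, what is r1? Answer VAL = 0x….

VAL = 0x06

[0] flags=0110 → (cmp)
[1] flags=0110 GE?T → r0=0xac
[2] flags=0110 LS?T → r1=0x12
[3] flags=1010 → (cmp)
[4] flags=1010 LE?T → r2=0xb3
[5] flags=1010 MI?T → r1=0x06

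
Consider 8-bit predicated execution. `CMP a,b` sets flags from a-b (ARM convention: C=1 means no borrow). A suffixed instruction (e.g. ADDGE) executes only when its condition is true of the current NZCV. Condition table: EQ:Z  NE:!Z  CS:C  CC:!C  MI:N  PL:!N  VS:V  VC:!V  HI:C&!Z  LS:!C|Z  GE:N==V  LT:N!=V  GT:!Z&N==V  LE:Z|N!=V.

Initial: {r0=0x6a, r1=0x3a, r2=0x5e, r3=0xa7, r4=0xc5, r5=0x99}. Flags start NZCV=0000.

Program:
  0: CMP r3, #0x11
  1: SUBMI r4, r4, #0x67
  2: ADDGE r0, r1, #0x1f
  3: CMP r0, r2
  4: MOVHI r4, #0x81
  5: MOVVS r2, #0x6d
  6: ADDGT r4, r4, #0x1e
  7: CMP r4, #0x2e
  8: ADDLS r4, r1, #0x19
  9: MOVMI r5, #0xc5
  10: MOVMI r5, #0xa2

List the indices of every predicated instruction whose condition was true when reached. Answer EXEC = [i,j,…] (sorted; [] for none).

EXEC = [1,4,6]

[0] flags=1010 → (cmp)
[1] flags=1010 MI?T → r4=0x5e
[2] flags=1010 GE?F → skip
[3] flags=0010 → (cmp)
[4] flags=0010 HI?T → r4=0x81
[5] flags=0010 VS?F → skip
[6] flags=0010 GT?T → r4=0x9f
[7] flags=0011 → (cmp)
[8] flags=0011 LS?F → skip
[9] flags=0011 MI?F → skip
[10] flags=0011 MI?F → skip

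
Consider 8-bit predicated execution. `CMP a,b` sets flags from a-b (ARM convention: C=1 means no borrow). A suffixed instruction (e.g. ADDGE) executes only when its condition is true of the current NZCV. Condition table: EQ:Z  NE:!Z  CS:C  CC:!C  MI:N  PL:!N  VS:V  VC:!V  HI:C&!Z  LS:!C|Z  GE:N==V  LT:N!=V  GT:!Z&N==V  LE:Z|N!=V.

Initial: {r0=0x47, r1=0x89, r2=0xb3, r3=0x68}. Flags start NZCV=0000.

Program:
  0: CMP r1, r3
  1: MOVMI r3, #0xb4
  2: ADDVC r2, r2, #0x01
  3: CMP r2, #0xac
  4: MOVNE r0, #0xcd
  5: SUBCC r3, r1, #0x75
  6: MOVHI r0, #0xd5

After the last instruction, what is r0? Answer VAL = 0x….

VAL = 0xd5

[0] flags=0011 → (cmp)
[1] flags=0011 MI?F → skip
[2] flags=0011 VC?F → skip
[3] flags=0010 → (cmp)
[4] flags=0010 NE?T → r0=0xcd
[5] flags=0010 CC?F → skip
[6] flags=0010 HI?T → r0=0xd5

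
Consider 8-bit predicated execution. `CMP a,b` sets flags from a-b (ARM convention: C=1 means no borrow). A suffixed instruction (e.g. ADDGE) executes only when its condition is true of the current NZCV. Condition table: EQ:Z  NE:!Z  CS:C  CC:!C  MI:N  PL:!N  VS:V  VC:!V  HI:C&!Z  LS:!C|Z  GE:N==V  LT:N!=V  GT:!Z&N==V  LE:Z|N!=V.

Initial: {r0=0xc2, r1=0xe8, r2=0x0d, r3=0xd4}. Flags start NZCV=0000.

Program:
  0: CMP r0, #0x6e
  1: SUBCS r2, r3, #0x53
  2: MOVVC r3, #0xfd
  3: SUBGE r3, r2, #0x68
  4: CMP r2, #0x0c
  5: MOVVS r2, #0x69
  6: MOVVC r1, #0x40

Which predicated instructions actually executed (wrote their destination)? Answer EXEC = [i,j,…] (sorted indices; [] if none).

EXEC = [1,5]

0: ✓ CMP  NZCV=0011
1: ✓ SUBCS  r2←0x81
2: · MOVVC
3: · SUBGE
4: ✓ CMP  NZCV=0011
5: ✓ MOVVS  r2←0x69
6: · MOVVC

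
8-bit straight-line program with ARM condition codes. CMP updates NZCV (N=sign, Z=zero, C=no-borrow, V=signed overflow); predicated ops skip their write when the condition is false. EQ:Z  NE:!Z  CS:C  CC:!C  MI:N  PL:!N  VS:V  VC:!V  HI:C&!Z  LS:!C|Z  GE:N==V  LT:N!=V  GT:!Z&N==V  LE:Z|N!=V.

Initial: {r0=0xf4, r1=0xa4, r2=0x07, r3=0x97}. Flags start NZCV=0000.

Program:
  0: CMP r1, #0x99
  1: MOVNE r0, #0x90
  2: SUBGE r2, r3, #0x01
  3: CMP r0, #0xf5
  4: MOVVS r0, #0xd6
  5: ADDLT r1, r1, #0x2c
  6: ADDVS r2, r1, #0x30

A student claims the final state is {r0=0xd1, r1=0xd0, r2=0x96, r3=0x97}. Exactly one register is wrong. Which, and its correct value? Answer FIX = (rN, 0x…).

[0] flags=0010 → (cmp)
[1] flags=0010 NE?T → r0=0x90
[2] flags=0010 GE?T → r2=0x96
[3] flags=1000 → (cmp)
[4] flags=1000 VS?F → skip
[5] flags=1000 LT?T → r1=0xd0
[6] flags=1000 VS?F → skip

FIX = (r0, 0x90)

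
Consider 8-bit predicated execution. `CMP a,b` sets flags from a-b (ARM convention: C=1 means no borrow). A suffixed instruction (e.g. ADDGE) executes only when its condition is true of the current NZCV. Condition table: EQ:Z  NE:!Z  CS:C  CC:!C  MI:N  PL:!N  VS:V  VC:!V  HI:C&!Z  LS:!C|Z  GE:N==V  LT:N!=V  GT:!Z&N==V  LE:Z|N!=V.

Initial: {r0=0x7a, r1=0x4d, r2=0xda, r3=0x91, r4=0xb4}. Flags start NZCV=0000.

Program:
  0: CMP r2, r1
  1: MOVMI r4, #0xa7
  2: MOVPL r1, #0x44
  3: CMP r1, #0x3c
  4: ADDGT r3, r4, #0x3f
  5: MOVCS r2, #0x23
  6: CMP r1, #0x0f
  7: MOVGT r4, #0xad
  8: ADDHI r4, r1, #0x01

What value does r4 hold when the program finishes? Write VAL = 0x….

[0] flags=1010 → (cmp)
[1] flags=1010 MI?T → r4=0xa7
[2] flags=1010 PL?F → skip
[3] flags=0010 → (cmp)
[4] flags=0010 GT?T → r3=0xe6
[5] flags=0010 CS?T → r2=0x23
[6] flags=0010 → (cmp)
[7] flags=0010 GT?T → r4=0xad
[8] flags=0010 HI?T → r4=0x4e

VAL = 0x4e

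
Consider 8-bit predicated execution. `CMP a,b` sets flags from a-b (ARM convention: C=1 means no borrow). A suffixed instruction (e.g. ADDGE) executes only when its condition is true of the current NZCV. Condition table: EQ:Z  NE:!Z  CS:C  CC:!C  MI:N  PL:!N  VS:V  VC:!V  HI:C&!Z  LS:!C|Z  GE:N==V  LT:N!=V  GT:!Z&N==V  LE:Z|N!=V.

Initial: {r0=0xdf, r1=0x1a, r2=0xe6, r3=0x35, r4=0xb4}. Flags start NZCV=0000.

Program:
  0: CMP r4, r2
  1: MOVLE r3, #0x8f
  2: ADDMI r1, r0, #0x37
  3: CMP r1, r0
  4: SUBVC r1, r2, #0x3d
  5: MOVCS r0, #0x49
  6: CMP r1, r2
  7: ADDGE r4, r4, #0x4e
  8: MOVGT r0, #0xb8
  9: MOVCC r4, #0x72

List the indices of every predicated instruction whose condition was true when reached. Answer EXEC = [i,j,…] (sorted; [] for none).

[0] flags=1000 → (cmp)
[1] flags=1000 LE?T → r3=0x8f
[2] flags=1000 MI?T → r1=0x16
[3] flags=0000 → (cmp)
[4] flags=0000 VC?T → r1=0xa9
[5] flags=0000 CS?F → skip
[6] flags=1000 → (cmp)
[7] flags=1000 GE?F → skip
[8] flags=1000 GT?F → skip
[9] flags=1000 CC?T → r4=0x72

EXEC = [1,2,4,9]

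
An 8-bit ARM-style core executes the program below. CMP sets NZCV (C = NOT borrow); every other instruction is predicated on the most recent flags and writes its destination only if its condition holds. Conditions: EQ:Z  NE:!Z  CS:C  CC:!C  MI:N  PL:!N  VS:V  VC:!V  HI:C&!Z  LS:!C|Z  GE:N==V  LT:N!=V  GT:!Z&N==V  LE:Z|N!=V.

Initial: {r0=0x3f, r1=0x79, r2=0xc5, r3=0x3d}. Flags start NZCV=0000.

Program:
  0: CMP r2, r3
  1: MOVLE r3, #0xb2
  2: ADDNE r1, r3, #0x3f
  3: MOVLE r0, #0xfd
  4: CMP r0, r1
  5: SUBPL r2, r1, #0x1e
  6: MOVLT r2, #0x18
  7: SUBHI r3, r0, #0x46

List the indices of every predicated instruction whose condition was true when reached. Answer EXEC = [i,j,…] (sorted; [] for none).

[0] flags=1010 → (cmp)
[1] flags=1010 LE?T → r3=0xb2
[2] flags=1010 NE?T → r1=0xf1
[3] flags=1010 LE?T → r0=0xfd
[4] flags=0010 → (cmp)
[5] flags=0010 PL?T → r2=0xd3
[6] flags=0010 LT?F → skip
[7] flags=0010 HI?T → r3=0xb7

EXEC = [1,2,3,5,7]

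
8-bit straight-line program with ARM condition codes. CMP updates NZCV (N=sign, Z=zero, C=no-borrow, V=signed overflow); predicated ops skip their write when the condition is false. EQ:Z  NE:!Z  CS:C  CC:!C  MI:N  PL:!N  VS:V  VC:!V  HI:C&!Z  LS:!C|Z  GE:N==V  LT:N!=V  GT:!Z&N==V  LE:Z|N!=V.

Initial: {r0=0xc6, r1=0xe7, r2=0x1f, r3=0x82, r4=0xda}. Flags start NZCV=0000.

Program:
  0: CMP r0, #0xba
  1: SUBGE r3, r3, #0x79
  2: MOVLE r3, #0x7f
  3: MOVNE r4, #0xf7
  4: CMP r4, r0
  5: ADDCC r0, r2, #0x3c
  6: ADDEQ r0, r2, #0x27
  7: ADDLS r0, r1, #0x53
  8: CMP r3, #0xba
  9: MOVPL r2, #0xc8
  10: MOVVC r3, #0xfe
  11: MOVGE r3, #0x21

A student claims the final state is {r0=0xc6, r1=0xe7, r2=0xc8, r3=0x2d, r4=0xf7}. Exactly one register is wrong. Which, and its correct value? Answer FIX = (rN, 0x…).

[0] flags=0010 → (cmp)
[1] flags=0010 GE?T → r3=0x09
[2] flags=0010 LE?F → skip
[3] flags=0010 NE?T → r4=0xf7
[4] flags=0010 → (cmp)
[5] flags=0010 CC?F → skip
[6] flags=0010 EQ?F → skip
[7] flags=0010 LS?F → skip
[8] flags=0000 → (cmp)
[9] flags=0000 PL?T → r2=0xc8
[10] flags=0000 VC?T → r3=0xfe
[11] flags=0000 GE?T → r3=0x21

FIX = (r3, 0x21)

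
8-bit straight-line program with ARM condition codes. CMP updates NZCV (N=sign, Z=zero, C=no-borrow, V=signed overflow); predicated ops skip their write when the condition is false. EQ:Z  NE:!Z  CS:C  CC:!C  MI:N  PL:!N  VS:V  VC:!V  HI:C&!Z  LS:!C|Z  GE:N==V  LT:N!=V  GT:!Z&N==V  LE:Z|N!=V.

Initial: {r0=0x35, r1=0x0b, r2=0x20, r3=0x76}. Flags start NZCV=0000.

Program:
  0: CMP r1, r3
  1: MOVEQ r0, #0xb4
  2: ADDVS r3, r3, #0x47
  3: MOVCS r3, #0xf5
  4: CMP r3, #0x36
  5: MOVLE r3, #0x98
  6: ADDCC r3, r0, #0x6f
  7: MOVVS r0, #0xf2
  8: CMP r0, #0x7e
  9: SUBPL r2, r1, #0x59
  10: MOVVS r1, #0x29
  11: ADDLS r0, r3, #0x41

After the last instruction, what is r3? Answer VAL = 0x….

[0] flags=1000 → (cmp)
[1] flags=1000 EQ?F → skip
[2] flags=1000 VS?F → skip
[3] flags=1000 CS?F → skip
[4] flags=0010 → (cmp)
[5] flags=0010 LE?F → skip
[6] flags=0010 CC?F → skip
[7] flags=0010 VS?F → skip
[8] flags=1000 → (cmp)
[9] flags=1000 PL?F → skip
[10] flags=1000 VS?F → skip
[11] flags=1000 LS?T → r0=0xb7

VAL = 0x76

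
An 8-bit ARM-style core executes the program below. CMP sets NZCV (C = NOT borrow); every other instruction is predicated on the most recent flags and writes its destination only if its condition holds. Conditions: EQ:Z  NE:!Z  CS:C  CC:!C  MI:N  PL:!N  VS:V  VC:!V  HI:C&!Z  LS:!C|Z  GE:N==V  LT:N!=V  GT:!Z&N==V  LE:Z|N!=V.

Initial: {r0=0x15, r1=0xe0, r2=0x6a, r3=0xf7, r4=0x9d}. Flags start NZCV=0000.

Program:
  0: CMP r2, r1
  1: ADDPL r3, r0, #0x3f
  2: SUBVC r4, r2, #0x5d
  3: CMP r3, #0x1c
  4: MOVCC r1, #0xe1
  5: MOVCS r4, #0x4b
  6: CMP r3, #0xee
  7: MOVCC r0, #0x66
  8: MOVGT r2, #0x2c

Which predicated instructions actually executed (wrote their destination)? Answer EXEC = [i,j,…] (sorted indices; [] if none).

EXEC = [5,8]

0: ✓ CMP  NZCV=1001
1: · ADDPL
2: · SUBVC
3: ✓ CMP  NZCV=1010
4: · MOVCC
5: ✓ MOVCS  r4←0x4b
6: ✓ CMP  NZCV=0010
7: · MOVCC
8: ✓ MOVGT  r2←0x2c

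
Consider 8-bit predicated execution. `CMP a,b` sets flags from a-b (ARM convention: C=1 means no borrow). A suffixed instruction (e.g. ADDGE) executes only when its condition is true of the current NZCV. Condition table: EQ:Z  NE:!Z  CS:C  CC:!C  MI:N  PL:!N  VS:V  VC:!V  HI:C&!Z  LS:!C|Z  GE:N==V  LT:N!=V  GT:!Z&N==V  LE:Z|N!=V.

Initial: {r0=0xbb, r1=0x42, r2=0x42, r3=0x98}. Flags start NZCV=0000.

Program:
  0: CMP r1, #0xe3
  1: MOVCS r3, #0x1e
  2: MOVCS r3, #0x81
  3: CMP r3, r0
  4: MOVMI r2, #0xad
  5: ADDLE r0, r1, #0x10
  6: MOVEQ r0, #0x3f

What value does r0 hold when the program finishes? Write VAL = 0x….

VAL = 0x52

0: ✓ CMP  NZCV=0000
1: · MOVCS
2: · MOVCS
3: ✓ CMP  NZCV=1000
4: ✓ MOVMI  r2←0xad
5: ✓ ADDLE  r0←0x52
6: · MOVEQ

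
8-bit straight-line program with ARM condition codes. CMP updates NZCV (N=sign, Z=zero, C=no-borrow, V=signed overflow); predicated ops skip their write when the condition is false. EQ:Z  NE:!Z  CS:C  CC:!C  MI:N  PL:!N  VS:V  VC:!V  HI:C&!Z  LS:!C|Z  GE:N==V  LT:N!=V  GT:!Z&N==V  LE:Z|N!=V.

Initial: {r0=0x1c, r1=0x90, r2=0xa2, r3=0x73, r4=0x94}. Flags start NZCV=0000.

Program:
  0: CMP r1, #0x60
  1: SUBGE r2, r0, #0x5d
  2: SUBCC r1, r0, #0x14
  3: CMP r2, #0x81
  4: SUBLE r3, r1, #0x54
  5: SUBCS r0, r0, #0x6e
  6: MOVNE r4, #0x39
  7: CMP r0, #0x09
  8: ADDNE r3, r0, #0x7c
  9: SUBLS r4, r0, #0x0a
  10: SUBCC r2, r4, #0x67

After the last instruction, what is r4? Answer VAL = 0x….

VAL = 0x39

0: ✓ CMP  NZCV=0011
1: · SUBGE
2: · SUBCC
3: ✓ CMP  NZCV=0010
4: · SUBLE
5: ✓ SUBCS  r0←0xae
6: ✓ MOVNE  r4←0x39
7: ✓ CMP  NZCV=1010
8: ✓ ADDNE  r3←0x2a
9: · SUBLS
10: · SUBCC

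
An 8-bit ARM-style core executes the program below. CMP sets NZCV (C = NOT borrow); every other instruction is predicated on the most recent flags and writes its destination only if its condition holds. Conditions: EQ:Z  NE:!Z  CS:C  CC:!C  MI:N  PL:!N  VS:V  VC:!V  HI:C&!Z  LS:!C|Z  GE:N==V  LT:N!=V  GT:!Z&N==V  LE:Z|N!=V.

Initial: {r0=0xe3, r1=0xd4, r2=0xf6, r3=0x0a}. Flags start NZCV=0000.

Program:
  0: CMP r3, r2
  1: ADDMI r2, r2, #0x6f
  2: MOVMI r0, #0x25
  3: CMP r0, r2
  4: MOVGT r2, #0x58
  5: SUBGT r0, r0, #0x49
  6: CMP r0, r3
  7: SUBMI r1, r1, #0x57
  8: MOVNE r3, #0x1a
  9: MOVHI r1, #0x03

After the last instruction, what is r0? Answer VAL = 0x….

[0] flags=0000 → (cmp)
[1] flags=0000 MI?F → skip
[2] flags=0000 MI?F → skip
[3] flags=1000 → (cmp)
[4] flags=1000 GT?F → skip
[5] flags=1000 GT?F → skip
[6] flags=1010 → (cmp)
[7] flags=1010 MI?T → r1=0x7d
[8] flags=1010 NE?T → r3=0x1a
[9] flags=1010 HI?T → r1=0x03

VAL = 0xe3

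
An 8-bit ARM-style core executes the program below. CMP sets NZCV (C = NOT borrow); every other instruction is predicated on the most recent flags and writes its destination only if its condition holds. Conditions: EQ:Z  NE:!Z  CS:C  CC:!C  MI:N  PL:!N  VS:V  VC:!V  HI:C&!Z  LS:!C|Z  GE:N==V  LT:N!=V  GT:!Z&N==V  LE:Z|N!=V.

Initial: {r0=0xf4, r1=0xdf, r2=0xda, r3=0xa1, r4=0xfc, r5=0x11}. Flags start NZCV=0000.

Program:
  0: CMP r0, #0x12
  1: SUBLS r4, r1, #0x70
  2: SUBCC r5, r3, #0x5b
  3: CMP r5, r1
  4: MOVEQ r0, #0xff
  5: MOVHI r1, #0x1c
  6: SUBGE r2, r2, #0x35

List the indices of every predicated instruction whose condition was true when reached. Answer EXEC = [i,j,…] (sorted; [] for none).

EXEC = [6]

[0] flags=1010 → (cmp)
[1] flags=1010 LS?F → skip
[2] flags=1010 CC?F → skip
[3] flags=0000 → (cmp)
[4] flags=0000 EQ?F → skip
[5] flags=0000 HI?F → skip
[6] flags=0000 GE?T → r2=0xa5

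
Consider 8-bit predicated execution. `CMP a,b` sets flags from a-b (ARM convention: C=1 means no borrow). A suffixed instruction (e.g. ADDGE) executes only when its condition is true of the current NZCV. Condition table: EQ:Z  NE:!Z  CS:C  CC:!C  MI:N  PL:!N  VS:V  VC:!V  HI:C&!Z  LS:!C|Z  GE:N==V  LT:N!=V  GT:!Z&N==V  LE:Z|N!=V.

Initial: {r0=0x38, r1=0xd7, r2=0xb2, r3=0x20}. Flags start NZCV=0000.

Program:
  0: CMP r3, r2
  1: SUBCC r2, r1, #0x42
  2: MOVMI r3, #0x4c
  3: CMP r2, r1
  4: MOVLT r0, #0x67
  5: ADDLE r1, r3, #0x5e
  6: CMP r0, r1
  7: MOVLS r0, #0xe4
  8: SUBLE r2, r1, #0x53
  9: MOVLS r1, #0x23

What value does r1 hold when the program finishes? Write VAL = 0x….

VAL = 0x23

0: ✓ CMP  NZCV=0000
1: ✓ SUBCC  r2←0x95
2: · MOVMI
3: ✓ CMP  NZCV=1000
4: ✓ MOVLT  r0←0x67
5: ✓ ADDLE  r1←0x7e
6: ✓ CMP  NZCV=1000
7: ✓ MOVLS  r0←0xe4
8: ✓ SUBLE  r2←0x2b
9: ✓ MOVLS  r1←0x23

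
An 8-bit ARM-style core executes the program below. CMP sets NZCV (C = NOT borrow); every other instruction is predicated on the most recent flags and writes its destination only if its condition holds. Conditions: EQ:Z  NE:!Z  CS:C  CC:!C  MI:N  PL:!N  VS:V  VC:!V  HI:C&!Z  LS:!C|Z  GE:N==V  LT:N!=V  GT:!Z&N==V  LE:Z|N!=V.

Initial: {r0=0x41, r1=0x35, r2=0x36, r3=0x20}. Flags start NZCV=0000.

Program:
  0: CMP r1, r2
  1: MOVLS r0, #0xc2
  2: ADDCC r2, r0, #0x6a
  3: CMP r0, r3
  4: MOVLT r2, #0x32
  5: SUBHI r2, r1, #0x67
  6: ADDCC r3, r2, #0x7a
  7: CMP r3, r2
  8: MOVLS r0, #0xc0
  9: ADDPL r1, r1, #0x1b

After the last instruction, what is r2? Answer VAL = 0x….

VAL = 0xce

0: ✓ CMP  NZCV=1000
1: ✓ MOVLS  r0←0xc2
2: ✓ ADDCC  r2←0x2c
3: ✓ CMP  NZCV=1010
4: ✓ MOVLT  r2←0x32
5: ✓ SUBHI  r2←0xce
6: · ADDCC
7: ✓ CMP  NZCV=0000
8: ✓ MOVLS  r0←0xc0
9: ✓ ADDPL  r1←0x50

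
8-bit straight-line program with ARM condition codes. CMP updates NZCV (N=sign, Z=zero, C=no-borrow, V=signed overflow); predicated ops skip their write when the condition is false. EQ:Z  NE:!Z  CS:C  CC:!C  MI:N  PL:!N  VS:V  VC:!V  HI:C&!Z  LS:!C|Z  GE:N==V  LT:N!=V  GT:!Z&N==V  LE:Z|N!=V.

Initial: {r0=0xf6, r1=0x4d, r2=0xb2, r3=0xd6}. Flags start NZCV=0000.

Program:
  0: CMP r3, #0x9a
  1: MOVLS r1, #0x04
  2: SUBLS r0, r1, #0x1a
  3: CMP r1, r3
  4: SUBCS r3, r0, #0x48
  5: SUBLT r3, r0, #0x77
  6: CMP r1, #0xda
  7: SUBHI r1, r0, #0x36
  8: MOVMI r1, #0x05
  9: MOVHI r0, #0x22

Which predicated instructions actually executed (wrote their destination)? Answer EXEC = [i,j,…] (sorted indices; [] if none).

[0] flags=0010 → (cmp)
[1] flags=0010 LS?F → skip
[2] flags=0010 LS?F → skip
[3] flags=0000 → (cmp)
[4] flags=0000 CS?F → skip
[5] flags=0000 LT?F → skip
[6] flags=0000 → (cmp)
[7] flags=0000 HI?F → skip
[8] flags=0000 MI?F → skip
[9] flags=0000 HI?F → skip

EXEC = []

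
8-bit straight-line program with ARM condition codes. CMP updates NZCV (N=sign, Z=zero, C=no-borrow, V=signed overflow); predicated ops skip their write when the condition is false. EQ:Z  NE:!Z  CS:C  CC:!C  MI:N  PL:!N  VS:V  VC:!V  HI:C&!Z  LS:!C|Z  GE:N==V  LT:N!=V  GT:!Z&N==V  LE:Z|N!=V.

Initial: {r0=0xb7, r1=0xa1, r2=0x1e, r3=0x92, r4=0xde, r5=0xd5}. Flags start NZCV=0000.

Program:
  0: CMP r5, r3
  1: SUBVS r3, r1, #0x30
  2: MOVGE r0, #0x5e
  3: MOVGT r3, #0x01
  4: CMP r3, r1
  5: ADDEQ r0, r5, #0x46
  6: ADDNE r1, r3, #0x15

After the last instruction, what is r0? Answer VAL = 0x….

VAL = 0x5e

0: ✓ CMP  NZCV=0010
1: · SUBVS
2: ✓ MOVGE  r0←0x5e
3: ✓ MOVGT  r3←0x01
4: ✓ CMP  NZCV=0000
5: · ADDEQ
6: ✓ ADDNE  r1←0x16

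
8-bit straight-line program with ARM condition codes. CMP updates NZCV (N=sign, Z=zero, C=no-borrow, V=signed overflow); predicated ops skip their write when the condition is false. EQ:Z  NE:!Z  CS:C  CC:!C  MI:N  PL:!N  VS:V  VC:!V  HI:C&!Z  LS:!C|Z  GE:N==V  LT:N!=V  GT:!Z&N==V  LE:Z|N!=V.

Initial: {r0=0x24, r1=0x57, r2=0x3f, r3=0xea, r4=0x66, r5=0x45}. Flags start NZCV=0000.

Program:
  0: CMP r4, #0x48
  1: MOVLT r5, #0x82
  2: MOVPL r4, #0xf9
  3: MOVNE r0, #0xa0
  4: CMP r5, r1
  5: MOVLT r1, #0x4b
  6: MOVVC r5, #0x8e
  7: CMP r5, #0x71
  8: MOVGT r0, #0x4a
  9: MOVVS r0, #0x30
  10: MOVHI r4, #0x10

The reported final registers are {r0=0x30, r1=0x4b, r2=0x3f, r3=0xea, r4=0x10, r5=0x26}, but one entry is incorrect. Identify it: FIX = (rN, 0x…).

0: ✓ CMP  NZCV=0010
1: · MOVLT
2: ✓ MOVPL  r4←0xf9
3: ✓ MOVNE  r0←0xa0
4: ✓ CMP  NZCV=1000
5: ✓ MOVLT  r1←0x4b
6: ✓ MOVVC  r5←0x8e
7: ✓ CMP  NZCV=0011
8: · MOVGT
9: ✓ MOVVS  r0←0x30
10: ✓ MOVHI  r4←0x10

FIX = (r5, 0x8e)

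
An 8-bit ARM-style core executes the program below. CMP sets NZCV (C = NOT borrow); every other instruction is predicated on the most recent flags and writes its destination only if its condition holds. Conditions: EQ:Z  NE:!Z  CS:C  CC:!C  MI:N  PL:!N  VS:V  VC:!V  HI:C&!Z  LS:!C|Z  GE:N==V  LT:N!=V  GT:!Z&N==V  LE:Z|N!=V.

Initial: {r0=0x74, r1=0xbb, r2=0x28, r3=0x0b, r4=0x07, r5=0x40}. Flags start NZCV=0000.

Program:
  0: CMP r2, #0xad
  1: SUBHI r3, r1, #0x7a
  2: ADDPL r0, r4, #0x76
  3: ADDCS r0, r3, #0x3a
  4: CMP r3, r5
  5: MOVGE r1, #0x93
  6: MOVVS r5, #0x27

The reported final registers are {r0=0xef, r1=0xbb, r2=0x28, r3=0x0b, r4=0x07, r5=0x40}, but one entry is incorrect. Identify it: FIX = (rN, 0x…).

0: ✓ CMP  NZCV=0000
1: · SUBHI
2: ✓ ADDPL  r0←0x7d
3: · ADDCS
4: ✓ CMP  NZCV=1000
5: · MOVGE
6: · MOVVS

FIX = (r0, 0x7d)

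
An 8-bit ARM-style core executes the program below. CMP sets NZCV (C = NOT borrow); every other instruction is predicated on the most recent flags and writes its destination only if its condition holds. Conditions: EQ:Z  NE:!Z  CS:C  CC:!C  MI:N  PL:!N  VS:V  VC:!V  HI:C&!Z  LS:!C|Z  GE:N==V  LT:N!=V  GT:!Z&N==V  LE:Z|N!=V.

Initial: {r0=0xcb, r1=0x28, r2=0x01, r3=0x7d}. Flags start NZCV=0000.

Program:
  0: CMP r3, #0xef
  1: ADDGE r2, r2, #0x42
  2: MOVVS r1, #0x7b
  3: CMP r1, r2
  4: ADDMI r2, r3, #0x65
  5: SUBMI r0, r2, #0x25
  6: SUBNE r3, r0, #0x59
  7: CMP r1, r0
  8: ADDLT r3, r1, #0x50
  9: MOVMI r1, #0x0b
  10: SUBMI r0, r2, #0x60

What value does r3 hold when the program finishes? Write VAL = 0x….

VAL = 0x72

0: ✓ CMP  NZCV=1001
1: ✓ ADDGE  r2←0x43
2: ✓ MOVVS  r1←0x7b
3: ✓ CMP  NZCV=0010
4: · ADDMI
5: · SUBMI
6: ✓ SUBNE  r3←0x72
7: ✓ CMP  NZCV=1001
8: · ADDLT
9: ✓ MOVMI  r1←0x0b
10: ✓ SUBMI  r0←0xe3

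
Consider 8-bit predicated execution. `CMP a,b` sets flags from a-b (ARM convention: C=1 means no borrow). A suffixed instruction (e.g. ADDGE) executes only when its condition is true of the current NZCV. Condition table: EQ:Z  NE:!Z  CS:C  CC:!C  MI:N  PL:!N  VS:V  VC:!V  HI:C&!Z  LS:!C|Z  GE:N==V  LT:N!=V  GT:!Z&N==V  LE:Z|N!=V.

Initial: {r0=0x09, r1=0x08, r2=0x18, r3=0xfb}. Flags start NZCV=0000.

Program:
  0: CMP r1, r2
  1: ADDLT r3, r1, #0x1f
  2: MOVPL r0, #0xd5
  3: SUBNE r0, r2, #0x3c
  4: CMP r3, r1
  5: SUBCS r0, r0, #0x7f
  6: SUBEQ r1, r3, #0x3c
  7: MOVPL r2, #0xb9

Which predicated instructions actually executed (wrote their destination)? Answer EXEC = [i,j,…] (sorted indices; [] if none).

0: ✓ CMP  NZCV=1000
1: ✓ ADDLT  r3←0x27
2: · MOVPL
3: ✓ SUBNE  r0←0xdc
4: ✓ CMP  NZCV=0010
5: ✓ SUBCS  r0←0x5d
6: · SUBEQ
7: ✓ MOVPL  r2←0xb9

EXEC = [1,3,5,7]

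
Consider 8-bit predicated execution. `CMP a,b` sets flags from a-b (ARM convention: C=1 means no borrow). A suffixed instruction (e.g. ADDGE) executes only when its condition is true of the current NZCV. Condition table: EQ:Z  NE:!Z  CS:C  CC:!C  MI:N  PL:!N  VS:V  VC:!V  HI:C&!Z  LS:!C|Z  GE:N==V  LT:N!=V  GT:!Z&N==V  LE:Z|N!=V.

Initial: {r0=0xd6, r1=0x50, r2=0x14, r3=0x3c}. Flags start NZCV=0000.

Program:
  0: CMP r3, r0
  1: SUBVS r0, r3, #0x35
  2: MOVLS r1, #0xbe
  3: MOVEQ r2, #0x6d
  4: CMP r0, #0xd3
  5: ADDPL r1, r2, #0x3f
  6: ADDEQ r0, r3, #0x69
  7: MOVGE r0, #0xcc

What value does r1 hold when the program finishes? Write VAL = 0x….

[0] flags=0000 → (cmp)
[1] flags=0000 VS?F → skip
[2] flags=0000 LS?T → r1=0xbe
[3] flags=0000 EQ?F → skip
[4] flags=0010 → (cmp)
[5] flags=0010 PL?T → r1=0x53
[6] flags=0010 EQ?F → skip
[7] flags=0010 GE?T → r0=0xcc

VAL = 0x53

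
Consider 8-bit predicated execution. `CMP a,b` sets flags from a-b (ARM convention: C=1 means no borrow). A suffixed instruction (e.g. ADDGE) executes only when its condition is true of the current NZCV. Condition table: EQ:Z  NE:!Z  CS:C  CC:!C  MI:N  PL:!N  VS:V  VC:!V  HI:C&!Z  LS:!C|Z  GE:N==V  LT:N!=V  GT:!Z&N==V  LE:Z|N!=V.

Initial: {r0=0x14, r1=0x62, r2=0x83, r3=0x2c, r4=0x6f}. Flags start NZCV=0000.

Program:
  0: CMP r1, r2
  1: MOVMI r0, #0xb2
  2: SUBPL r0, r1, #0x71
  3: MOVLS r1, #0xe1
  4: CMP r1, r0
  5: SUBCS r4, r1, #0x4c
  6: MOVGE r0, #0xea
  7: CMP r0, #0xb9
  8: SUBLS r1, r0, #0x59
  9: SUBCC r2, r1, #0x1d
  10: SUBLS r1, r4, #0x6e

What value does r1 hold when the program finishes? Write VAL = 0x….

VAL = 0xe1

[0] flags=1001 → (cmp)
[1] flags=1001 MI?T → r0=0xb2
[2] flags=1001 PL?F → skip
[3] flags=1001 LS?T → r1=0xe1
[4] flags=0010 → (cmp)
[5] flags=0010 CS?T → r4=0x95
[6] flags=0010 GE?T → r0=0xea
[7] flags=0010 → (cmp)
[8] flags=0010 LS?F → skip
[9] flags=0010 CC?F → skip
[10] flags=0010 LS?F → skip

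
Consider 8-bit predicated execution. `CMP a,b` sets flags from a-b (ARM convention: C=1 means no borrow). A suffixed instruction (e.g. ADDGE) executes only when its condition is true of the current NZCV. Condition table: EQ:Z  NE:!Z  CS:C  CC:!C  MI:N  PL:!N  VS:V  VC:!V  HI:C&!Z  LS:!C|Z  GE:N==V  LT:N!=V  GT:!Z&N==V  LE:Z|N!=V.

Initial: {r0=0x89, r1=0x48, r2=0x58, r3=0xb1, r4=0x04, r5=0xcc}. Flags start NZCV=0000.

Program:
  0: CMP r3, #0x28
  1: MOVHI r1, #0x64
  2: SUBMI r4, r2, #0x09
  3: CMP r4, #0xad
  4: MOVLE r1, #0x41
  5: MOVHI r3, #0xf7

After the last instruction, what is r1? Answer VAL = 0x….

[0] flags=1010 → (cmp)
[1] flags=1010 HI?T → r1=0x64
[2] flags=1010 MI?T → r4=0x4f
[3] flags=1001 → (cmp)
[4] flags=1001 LE?F → skip
[5] flags=1001 HI?F → skip

VAL = 0x64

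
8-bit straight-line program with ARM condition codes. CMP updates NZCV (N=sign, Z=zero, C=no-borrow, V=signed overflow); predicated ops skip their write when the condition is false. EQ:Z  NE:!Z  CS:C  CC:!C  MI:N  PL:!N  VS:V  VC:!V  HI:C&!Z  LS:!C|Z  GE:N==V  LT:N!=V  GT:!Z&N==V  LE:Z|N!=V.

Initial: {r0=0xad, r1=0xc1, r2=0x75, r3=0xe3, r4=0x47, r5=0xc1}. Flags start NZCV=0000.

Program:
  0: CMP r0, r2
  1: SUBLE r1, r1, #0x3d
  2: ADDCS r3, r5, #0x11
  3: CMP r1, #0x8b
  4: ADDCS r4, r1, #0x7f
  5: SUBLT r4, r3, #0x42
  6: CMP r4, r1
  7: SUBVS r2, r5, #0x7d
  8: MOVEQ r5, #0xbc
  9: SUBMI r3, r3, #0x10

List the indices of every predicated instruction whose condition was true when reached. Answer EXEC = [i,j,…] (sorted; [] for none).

[0] flags=0011 → (cmp)
[1] flags=0011 LE?T → r1=0x84
[2] flags=0011 CS?T → r3=0xd2
[3] flags=1000 → (cmp)
[4] flags=1000 CS?F → skip
[5] flags=1000 LT?T → r4=0x90
[6] flags=0010 → (cmp)
[7] flags=0010 VS?F → skip
[8] flags=0010 EQ?F → skip
[9] flags=0010 MI?F → skip

EXEC = [1,2,5]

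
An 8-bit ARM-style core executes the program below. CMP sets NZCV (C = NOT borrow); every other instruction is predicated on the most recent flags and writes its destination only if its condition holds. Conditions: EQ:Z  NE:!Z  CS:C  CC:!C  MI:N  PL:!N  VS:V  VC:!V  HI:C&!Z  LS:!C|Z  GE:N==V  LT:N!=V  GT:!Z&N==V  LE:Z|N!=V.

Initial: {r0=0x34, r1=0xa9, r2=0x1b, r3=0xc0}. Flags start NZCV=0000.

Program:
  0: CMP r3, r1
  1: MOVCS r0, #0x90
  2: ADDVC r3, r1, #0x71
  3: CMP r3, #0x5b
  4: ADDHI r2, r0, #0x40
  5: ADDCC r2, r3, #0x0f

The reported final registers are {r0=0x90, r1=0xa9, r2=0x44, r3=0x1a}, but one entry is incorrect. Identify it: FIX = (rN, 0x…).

FIX = (r2, 0x29)

[0] flags=0010 → (cmp)
[1] flags=0010 CS?T → r0=0x90
[2] flags=0010 VC?T → r3=0x1a
[3] flags=1000 → (cmp)
[4] flags=1000 HI?F → skip
[5] flags=1000 CC?T → r2=0x29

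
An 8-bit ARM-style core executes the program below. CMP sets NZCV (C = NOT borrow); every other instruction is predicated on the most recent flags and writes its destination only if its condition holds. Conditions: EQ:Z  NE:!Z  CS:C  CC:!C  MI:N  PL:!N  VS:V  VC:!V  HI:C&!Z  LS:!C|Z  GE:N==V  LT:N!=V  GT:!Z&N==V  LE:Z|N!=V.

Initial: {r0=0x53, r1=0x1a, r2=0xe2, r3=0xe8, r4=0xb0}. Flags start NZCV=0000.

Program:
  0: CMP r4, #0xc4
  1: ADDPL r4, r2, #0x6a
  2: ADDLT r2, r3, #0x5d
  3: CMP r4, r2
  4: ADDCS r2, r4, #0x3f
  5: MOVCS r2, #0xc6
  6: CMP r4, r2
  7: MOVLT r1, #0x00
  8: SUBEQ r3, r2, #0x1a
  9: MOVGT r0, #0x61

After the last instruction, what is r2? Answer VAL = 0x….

[0] flags=1000 → (cmp)
[1] flags=1000 PL?F → skip
[2] flags=1000 LT?T → r2=0x45
[3] flags=0011 → (cmp)
[4] flags=0011 CS?T → r2=0xef
[5] flags=0011 CS?T → r2=0xc6
[6] flags=1000 → (cmp)
[7] flags=1000 LT?T → r1=0x00
[8] flags=1000 EQ?F → skip
[9] flags=1000 GT?F → skip

VAL = 0xc6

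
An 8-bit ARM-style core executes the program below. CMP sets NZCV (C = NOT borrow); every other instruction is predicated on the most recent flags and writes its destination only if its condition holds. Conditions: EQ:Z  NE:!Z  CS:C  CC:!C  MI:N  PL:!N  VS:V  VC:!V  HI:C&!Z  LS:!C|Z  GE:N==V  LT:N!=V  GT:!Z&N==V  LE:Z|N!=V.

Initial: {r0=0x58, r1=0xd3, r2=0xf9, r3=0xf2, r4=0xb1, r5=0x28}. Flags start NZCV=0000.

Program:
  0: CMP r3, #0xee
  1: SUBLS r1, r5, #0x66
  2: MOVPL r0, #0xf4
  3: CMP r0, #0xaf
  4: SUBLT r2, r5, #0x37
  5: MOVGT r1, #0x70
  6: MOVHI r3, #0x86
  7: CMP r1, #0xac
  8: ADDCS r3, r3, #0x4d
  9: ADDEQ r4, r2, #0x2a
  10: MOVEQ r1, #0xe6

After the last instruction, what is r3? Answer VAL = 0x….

VAL = 0x86

[0] flags=0010 → (cmp)
[1] flags=0010 LS?F → skip
[2] flags=0010 PL?T → r0=0xf4
[3] flags=0010 → (cmp)
[4] flags=0010 LT?F → skip
[5] flags=0010 GT?T → r1=0x70
[6] flags=0010 HI?T → r3=0x86
[7] flags=1001 → (cmp)
[8] flags=1001 CS?F → skip
[9] flags=1001 EQ?F → skip
[10] flags=1001 EQ?F → skip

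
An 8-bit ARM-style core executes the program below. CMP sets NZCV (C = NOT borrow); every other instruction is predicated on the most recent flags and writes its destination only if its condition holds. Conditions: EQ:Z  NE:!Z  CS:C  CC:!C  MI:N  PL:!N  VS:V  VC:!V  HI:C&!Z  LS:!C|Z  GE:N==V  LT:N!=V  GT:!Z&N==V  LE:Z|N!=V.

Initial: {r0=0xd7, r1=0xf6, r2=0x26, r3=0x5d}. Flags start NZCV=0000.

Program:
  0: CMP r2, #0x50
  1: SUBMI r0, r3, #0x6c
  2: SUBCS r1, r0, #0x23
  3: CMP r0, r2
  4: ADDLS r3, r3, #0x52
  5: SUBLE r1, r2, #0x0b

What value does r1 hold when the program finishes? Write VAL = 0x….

VAL = 0x1b

[0] flags=1000 → (cmp)
[1] flags=1000 MI?T → r0=0xf1
[2] flags=1000 CS?F → skip
[3] flags=1010 → (cmp)
[4] flags=1010 LS?F → skip
[5] flags=1010 LE?T → r1=0x1b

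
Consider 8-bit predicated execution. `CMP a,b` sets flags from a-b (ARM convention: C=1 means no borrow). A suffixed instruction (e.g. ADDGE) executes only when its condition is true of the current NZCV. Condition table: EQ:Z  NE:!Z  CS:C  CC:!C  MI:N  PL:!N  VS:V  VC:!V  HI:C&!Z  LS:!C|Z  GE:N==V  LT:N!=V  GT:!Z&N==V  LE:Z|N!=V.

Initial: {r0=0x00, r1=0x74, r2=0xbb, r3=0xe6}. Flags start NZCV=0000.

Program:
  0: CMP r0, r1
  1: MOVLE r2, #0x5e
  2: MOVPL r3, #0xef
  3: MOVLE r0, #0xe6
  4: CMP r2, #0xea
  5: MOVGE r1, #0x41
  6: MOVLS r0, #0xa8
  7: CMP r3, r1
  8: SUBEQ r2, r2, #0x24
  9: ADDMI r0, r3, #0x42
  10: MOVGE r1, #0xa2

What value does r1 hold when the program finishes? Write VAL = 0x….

VAL = 0x41

0: ✓ CMP  NZCV=1000
1: ✓ MOVLE  r2←0x5e
2: · MOVPL
3: ✓ MOVLE  r0←0xe6
4: ✓ CMP  NZCV=0000
5: ✓ MOVGE  r1←0x41
6: ✓ MOVLS  r0←0xa8
7: ✓ CMP  NZCV=1010
8: · SUBEQ
9: ✓ ADDMI  r0←0x28
10: · MOVGE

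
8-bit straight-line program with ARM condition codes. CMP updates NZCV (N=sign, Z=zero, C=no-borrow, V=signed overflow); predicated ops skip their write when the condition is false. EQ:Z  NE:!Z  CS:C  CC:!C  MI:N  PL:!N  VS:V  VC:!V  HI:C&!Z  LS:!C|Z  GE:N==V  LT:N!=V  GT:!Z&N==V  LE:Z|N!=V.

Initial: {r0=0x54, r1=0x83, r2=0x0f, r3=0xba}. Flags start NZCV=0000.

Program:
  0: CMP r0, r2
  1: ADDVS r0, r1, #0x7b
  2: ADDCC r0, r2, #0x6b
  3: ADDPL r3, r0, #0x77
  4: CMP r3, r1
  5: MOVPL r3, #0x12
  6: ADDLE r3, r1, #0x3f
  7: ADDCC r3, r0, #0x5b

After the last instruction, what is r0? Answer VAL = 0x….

[0] flags=0010 → (cmp)
[1] flags=0010 VS?F → skip
[2] flags=0010 CC?F → skip
[3] flags=0010 PL?T → r3=0xcb
[4] flags=0010 → (cmp)
[5] flags=0010 PL?T → r3=0x12
[6] flags=0010 LE?F → skip
[7] flags=0010 CC?F → skip

VAL = 0x54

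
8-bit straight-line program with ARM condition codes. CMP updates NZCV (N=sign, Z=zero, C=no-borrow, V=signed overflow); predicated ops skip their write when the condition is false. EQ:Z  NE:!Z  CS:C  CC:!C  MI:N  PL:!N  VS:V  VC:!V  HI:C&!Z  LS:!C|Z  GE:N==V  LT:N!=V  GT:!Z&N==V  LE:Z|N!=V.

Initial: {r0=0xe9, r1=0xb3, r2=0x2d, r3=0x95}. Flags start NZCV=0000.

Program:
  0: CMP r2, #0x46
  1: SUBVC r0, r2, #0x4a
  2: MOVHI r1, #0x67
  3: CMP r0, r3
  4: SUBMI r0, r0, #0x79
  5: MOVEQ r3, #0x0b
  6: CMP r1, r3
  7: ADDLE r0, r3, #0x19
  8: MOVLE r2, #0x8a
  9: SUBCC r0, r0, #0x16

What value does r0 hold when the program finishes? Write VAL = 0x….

VAL = 0xe3

[0] flags=1000 → (cmp)
[1] flags=1000 VC?T → r0=0xe3
[2] flags=1000 HI?F → skip
[3] flags=0010 → (cmp)
[4] flags=0010 MI?F → skip
[5] flags=0010 EQ?F → skip
[6] flags=0010 → (cmp)
[7] flags=0010 LE?F → skip
[8] flags=0010 LE?F → skip
[9] flags=0010 CC?F → skip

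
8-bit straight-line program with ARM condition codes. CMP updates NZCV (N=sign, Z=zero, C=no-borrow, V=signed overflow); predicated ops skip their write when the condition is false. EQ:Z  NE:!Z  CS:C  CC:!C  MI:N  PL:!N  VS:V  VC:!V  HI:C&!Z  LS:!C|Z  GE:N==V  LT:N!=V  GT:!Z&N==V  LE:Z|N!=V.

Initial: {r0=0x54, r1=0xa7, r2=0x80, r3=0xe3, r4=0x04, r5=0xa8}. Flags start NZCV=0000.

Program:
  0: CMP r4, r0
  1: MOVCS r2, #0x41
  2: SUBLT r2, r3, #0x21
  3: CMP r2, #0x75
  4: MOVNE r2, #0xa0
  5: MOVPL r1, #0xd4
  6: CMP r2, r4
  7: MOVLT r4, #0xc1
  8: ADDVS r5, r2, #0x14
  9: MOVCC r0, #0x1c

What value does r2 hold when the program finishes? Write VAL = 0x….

VAL = 0xa0

[0] flags=1000 → (cmp)
[1] flags=1000 CS?F → skip
[2] flags=1000 LT?T → r2=0xc2
[3] flags=0011 → (cmp)
[4] flags=0011 NE?T → r2=0xa0
[5] flags=0011 PL?T → r1=0xd4
[6] flags=1010 → (cmp)
[7] flags=1010 LT?T → r4=0xc1
[8] flags=1010 VS?F → skip
[9] flags=1010 CC?F → skip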